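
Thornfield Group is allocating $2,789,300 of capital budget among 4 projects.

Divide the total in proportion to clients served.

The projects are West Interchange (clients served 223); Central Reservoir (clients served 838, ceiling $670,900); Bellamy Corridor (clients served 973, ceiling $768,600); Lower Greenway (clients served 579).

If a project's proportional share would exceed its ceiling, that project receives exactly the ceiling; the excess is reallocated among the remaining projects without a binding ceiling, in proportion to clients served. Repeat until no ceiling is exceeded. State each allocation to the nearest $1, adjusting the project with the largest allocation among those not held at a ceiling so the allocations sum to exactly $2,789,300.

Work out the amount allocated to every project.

Total clients served = 2,613.
Unconstrained shares: West Interchange 238,045.89; Central Reservoir 894,540.15; Bellamy Corridor 1,038,648.64; Lower Greenway 618,065.33.
Cap binds for Central Reservoir ($670,900), Bellamy Corridor ($768,600); remaining pool $1,349,800 reallocated over remaining clients served 802.
Redistributed shares: West Interchange 375,318.45 → $375,318; Lower Greenway 974,481.55 → $974,482.

West Interchange: $375,318 · Central Reservoir: $670,900 · Bellamy Corridor: $768,600 · Lower Greenway: $974,482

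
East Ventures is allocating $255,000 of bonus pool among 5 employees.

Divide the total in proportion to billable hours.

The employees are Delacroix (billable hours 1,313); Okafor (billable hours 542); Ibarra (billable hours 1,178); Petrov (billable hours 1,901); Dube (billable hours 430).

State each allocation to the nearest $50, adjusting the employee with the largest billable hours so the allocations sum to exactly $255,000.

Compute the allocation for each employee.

Sum of billable hours: 5,364.
Pro-rata amounts: Delacroix 1,313/5,364 × $255,000 = 62,418.90; Okafor 542/5,364 × $255,000 = 25,766.22; Ibarra 1,178/5,364 × $255,000 = 56,001.12; Petrov 1,901/5,364 × $255,000 = 90,371.92; Dube 430/5,364 × $255,000 = 20,441.83.
Rounded to nearest $50: Delacroix $62,400; Okafor $25,750; Ibarra $56,000; Petrov $90,350; Dube $20,450. Sum = $254,950.
Difference $255,000 − $254,950 = +$50 applied to largest billable hours (Petrov): Petrov becomes $90,400.

Delacroix: $62,400 | Okafor: $25,750 | Ibarra: $56,000 | Petrov: $90,400 | Dube: $20,450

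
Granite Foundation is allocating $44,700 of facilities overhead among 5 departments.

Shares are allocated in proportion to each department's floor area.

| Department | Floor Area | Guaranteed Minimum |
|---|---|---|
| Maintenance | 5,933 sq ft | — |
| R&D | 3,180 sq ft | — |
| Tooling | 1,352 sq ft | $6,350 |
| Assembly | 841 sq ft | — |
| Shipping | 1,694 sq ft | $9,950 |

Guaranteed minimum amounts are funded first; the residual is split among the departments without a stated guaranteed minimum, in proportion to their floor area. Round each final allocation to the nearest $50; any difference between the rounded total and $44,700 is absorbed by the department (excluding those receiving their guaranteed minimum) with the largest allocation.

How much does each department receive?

Maintenance: $16,950 | R&D: $9,050 | Tooling: $6,350 | Assembly: $2,400 | Shipping: $9,950

Minimums first: Tooling $6,350; Shipping $9,950. Remaining pool $28,400.
Remaining pool split over remaining floor area 9,954: Maintenance 16,927.59 → $16,950; R&D 9,072.94 → $9,050; Assembly 2,399.48 → $2,400.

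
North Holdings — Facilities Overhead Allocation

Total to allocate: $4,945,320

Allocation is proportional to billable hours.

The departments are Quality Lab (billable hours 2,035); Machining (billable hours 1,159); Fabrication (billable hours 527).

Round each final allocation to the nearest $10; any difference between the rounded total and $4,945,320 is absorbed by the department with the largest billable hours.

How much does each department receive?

Quality Lab: $2,704,570 | Machining: $1,540,350 | Fabrication: $700,400

Total billable hours = 2,035 + 1,159 + 527 = 3,721.
Pro-rata amounts: Quality Lab 2,704,575.71; Machining 1,540,345.57; Fabrication 700,398.72.
After rounding ($10): Quality Lab $2,704,580; Machining $1,540,350; Fabrication $700,400. Sum = $4,945,330.
Difference $4,945,320 − $4,945,330 = −$10 applied to largest billable hours (Quality Lab): Quality Lab becomes $2,704,570.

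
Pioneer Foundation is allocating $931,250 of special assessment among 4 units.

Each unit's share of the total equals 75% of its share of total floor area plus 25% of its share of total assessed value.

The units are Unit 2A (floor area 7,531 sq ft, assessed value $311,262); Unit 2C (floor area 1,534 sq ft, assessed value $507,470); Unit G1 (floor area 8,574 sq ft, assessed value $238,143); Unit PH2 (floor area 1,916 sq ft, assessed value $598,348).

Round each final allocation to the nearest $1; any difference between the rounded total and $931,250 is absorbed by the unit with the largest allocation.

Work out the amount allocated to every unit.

Unit 2A: $312,761 · Unit 2C: $126,167 · Unit G1: $339,729 · Unit PH2: $152,593

Totals — floor area 19,555, assessed value 1,655,223.
Composite weights (75% floor area + 25% assessed value): Unit 2A 0.3359; Unit 2C 0.1355; Unit G1 0.3648; Unit PH2 0.1639.
Unrounded shares: Unit 2A 312,761.49; Unit 2C 126,166.52; Unit G1 339,729.45; Unit PH2 152,592.54.
Rounded to nearest $1: Unit 2A $312,761; Unit 2C $126,167; Unit G1 $339,729; Unit PH2 $152,593. Sum = $931,250.
No rounding difference to absorb.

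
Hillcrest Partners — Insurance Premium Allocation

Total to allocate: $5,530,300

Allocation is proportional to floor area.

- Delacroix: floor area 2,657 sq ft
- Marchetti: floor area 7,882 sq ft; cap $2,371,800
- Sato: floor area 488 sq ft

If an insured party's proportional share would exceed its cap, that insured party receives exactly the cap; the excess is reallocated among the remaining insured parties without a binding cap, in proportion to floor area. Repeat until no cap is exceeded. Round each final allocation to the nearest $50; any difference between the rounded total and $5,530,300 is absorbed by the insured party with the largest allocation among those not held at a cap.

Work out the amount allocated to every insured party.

Delacroix: $2,668,400; Marchetti: $2,371,800; Sato: $490,100

Sum of floor area: 11,027.
Proportional shares (ignoring caps): Delacroix 1,332,548.03; Marchetti 3,953,008.49; Sato 244,743.48.
Held at cap: Marchetti ($2,371,800); residual $3,158,500 reallocated over remaining floor area 3,145.
Remaining shares: Delacroix 2,668,405.25 → $2,668,400; Sato 490,094.75 → $490,100.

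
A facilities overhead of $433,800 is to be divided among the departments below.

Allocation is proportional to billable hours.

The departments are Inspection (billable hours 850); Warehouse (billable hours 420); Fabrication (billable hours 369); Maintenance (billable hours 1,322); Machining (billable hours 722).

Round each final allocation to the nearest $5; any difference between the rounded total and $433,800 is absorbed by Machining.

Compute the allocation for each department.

Sum of billable hours: 3,683.
Raw shares: Inspection 850/3,683 × $433,800 = 100,116.75; Warehouse 420/3,683 × $433,800 = 49,469.45; Fabrication 369/3,683 × $433,800 = 43,462.45; Maintenance 1,322/3,683 × $433,800 = 155,711.00; Machining 722/3,683 × $433,800 = 85,040.35.
At nearest $5: Inspection $100,115; Warehouse $49,470; Fabrication $43,460; Maintenance $155,710; Machining $85,040. Sum = $433,795.
Difference $433,800 − $433,795 = +$5 applied to Machining: Machining becomes $85,045.

Inspection: $100,115 · Warehouse: $49,470 · Fabrication: $43,460 · Maintenance: $155,710 · Machining: $85,045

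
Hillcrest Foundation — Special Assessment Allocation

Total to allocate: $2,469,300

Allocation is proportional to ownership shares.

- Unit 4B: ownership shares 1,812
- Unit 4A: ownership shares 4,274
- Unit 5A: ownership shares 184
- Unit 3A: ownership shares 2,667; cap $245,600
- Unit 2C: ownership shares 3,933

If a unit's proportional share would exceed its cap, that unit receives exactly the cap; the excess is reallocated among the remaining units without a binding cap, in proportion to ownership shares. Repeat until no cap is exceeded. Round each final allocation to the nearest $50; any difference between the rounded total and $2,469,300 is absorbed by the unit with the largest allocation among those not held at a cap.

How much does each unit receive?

Unit 4B: $394,900 | Unit 4A: $931,500 | Unit 5A: $40,100 | Unit 3A: $245,600 | Unit 2C: $857,200

Ownership shares total: 12,870.
Pro-rata shares before constraints: Unit 4B 347,659.02; Unit 4A 820,030.16; Unit 5A 35,303.12; Unit 3A 511,703.43; Unit 2C 754,604.27.
Cap binds for Unit 3A ($245,600); remaining pool $2,223,700 reallocated over remaining ownership shares 10,203.
Remaining shares: Unit 4B 394,917.61 → $394,900; Unit 4A 931,499.93 → $931,500; Unit 5A 40,102.01 → $40,100; Unit 2C 857,180.45 → $857,200.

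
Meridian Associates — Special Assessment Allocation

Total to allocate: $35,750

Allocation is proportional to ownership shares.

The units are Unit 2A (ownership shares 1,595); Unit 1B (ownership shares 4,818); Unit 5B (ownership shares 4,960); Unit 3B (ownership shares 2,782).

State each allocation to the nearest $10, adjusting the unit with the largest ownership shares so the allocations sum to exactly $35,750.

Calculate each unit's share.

Unit 2A: $4,030 · Unit 1B: $12,170 · Unit 5B: $12,520 · Unit 3B: $7,030

Total ownership shares = 14,155.
Proportional shares: Unit 2A 1,595/14,155 × $35,750 = 4,028.35; Unit 1B 4,818/14,155 × $35,750 = 12,168.39; Unit 5B 4,960/14,155 × $35,750 = 12,527.02; Unit 3B 2,782/14,155 × $35,750 = 7,026.25.
At nearest $10: Unit 2A $4,030; Unit 1B $12,170; Unit 5B $12,530; Unit 3B $7,030. Sum = $35,760.
Difference $35,750 − $35,760 = −$10 applied to largest ownership shares (Unit 5B): Unit 5B becomes $12,520.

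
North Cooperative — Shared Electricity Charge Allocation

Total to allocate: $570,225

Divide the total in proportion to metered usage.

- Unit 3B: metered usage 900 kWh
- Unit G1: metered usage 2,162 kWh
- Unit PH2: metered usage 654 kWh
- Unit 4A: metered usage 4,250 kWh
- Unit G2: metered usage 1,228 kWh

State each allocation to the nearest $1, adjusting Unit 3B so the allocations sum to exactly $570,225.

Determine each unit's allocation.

Unit 3B: $55,820 | Unit G1: $134,090 | Unit PH2: $40,562 | Unit 4A: $263,591 | Unit G2: $76,162

Sum of metered usage: 9,194.
Proportional shares: Unit 3B 900/9,194 × $570,225 = 55,819.28; Unit G1 2,162/9,194 × $570,225 = 134,090.33; Unit PH2 654/9,194 × $570,225 = 40,562.01; Unit 4A 4,250/9,194 × $570,225 = 263,591.06; Unit G2 1,228/9,194 × $570,225 = 76,162.31.
At nearest $1: Unit 3B $55,819; Unit G1 $134,090; Unit PH2 $40,562; Unit 4A $263,591; Unit G2 $76,162. Sum = $570,224.
Difference $570,225 − $570,224 = +$1 applied to Unit 3B: Unit 3B becomes $55,820.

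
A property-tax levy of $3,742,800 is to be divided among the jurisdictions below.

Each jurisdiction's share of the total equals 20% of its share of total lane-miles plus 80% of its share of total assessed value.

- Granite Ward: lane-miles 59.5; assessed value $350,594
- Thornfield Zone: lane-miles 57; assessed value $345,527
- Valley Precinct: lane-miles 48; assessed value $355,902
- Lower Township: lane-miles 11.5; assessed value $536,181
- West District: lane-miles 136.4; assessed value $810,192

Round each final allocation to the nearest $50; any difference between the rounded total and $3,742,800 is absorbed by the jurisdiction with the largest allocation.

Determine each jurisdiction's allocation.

Lane-miles total 312.4; assessed value total 2,398,396.
Composite weights (20% lane-miles + 80% assessed value): Granite Ward 0.1550; Thornfield Zone 0.1517; Valley Precinct 0.1494; Lower Township 0.1862; West District 0.3576.
Proportional shares: Granite Ward 580,265.05; Thornfield Zone 567,948.83; Valley Precinct 559,335.91; Lower Township 696,942.61; West District 1,338,307.60.
Rounded to nearest $50: Granite Ward $580,250; Thornfield Zone $567,950; Valley Precinct $559,350; Lower Township $696,950; West District $1,338,300. Sum = $3,742,800.
Rounded total matches; no reconciliation needed.

Granite Ward: $580,250 | Thornfield Zone: $567,950 | Valley Precinct: $559,350 | Lower Township: $696,950 | West District: $1,338,300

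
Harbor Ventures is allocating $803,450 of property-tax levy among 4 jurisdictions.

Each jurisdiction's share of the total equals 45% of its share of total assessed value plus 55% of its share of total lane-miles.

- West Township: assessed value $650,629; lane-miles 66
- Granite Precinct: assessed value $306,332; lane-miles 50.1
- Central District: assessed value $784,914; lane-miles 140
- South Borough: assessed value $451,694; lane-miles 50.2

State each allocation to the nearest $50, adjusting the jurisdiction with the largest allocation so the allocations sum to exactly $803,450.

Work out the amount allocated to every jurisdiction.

West Township: $202,450; Granite Precinct: $122,750; Central District: $331,400; South Borough: $146,850

Totals — assessed value 2,193,569, lane-miles 306.3.
Composite weights (45% assessed value + 55% lane-miles): West Township 0.2520; Granite Precinct 0.1528; Central District 0.4124; South Borough 0.1828.
Unrounded shares: West Township 202,457.05; Granite Precinct 122,769.84; Central District 331,349.86; South Borough 146,873.24.
At nearest $50: West Township $202,450; Granite Precinct $122,750; Central District $331,350; South Borough $146,850. Sum = $803,400.
Difference $803,450 − $803,400 = +$50 applied to largest allocation (Central District): Central District becomes $331,400.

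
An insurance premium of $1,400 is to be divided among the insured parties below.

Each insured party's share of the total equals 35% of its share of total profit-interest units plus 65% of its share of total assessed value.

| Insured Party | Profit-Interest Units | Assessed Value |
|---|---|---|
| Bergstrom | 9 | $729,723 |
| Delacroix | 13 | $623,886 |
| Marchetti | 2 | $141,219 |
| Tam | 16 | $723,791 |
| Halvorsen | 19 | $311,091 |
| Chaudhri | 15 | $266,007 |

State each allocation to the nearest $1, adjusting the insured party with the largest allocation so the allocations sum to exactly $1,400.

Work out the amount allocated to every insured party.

Totals — profit-interest units 74, assessed value 2,795,717.
Combined weights (35% profit-interest units + 65% assessed value): Bergstrom 0.2122; Delacroix 0.2065; Marchetti 0.0423; Tam 0.2440; Halvorsen 0.1622; Chaudhri 0.1328.
Pro-rata amounts: Bergstrom 297.12; Delacroix 289.15; Marchetti 59.21; Tam 341.54; Halvorsen 227.07; Chaudhri 185.91.
Rounded to nearest $1: Bergstrom $297; Delacroix $289; Marchetti $59; Tam $342; Halvorsen $227; Chaudhri $186. Sum = $1,400.
Sum already equals the total — no adjustment.

Bergstrom: $297; Delacroix: $289; Marchetti: $59; Tam: $342; Halvorsen: $227; Chaudhri: $186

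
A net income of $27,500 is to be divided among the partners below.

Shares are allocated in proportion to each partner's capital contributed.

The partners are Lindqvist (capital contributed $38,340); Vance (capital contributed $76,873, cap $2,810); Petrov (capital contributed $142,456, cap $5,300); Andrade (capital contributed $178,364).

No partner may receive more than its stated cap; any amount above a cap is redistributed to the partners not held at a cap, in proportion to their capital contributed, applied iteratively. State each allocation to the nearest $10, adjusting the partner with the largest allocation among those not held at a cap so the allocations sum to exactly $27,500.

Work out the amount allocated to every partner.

Capital contributed total: 436,033.
Unconstrained shares: Lindqvist 2,418.05; Vance 4,848.27; Petrov 8,984.50; Andrade 11,249.17.
Cap binds for Vance ($2,810), Petrov ($5,300); residual $19,390 reallocated over remaining capital contributed 216,704.
Remaining shares: Lindqvist 3,430.54 → $3,430; Andrade 15,959.46 → $15,960.

Lindqvist: $3,430 · Vance: $2,810 · Petrov: $5,300 · Andrade: $15,960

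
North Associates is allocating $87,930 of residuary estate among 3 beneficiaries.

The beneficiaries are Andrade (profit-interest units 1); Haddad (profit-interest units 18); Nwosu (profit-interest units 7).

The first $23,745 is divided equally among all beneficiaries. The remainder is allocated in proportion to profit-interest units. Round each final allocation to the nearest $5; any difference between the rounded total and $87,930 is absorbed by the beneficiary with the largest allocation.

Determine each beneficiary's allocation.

$23,745 shared equally gives $7,915 per beneficiary.
Remainder $64,185 by profit-interest units (total 26): Andrade 2,468.65 → $2,470; Haddad 44,435.77 → $44,435; Nwosu 17,280.58 → $17,280.
Totals: Andrade $7,915 + $2,470 = $10,385; Haddad $7,915 + $44,435 = $52,350; Nwosu $7,915 + $17,280 = $25,195.

Andrade: $10,385 | Haddad: $52,350 | Nwosu: $25,195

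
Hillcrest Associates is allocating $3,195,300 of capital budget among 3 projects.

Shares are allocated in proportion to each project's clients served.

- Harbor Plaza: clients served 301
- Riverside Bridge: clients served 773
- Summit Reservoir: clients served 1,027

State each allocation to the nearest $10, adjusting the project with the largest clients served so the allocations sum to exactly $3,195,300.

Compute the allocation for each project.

Harbor Plaza: $457,780 | Riverside Bridge: $1,175,610 | Summit Reservoir: $1,561,910

Sum of clients served: 301 + 773 + 1,027 = 2,101.
Proportional shares: Harbor Plaza 457,775.01; Riverside Bridge 1,175,614.90; Summit Reservoir 1,561,910.09.
Rounded to nearest $10: Harbor Plaza $457,780; Riverside Bridge $1,175,610; Summit Reservoir $1,561,910. Sum = $3,195,300.
Sum already equals the total — no adjustment.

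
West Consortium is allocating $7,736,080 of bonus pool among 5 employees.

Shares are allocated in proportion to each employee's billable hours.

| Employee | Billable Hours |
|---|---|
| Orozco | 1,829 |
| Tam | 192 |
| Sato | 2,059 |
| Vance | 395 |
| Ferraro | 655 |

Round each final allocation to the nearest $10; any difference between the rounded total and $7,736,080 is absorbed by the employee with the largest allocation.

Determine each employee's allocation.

Orozco: $2,758,150; Tam: $289,540; Sato: $3,104,980; Vance: $595,660; Ferraro: $987,750

Sum of billable hours: 5,130.
Raw shares: Orozco 1,829/5,130 × $7,736,080 = 2,758,146.26; Tam 192/5,130 × $7,736,080 = 289,537.50; Sato 2,059/5,130 × $7,736,080 = 3,104,988.05; Vance 395/5,130 × $7,736,080 = 595,663.08; Ferraro 655/5,130 × $7,736,080 = 987,745.11.
At nearest $10: Orozco $2,758,150; Tam $289,540; Sato $3,104,990; Vance $595,660; Ferraro $987,750. Sum = $7,736,090.
Difference $7,736,080 − $7,736,090 = −$10 applied to largest allocation (Sato): Sato becomes $3,104,980.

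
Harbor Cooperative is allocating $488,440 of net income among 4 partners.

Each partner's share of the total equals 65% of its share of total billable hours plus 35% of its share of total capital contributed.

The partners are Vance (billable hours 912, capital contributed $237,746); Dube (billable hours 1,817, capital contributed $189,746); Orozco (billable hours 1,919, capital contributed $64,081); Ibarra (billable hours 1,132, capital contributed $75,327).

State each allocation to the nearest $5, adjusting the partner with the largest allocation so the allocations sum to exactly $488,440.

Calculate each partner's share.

Vance: $121,790; Dube: $157,025; Orozco: $124,730; Ibarra: $84,895

Billable hours total 5,780; capital contributed total 566,900.
Composite weights (65% billable hours + 35% capital contributed): Vance 0.2493; Dube 0.3215; Orozco 0.2554; Ibarra 0.1738.
Pro-rata amounts: Vance 121,789.21; Dube 157,024.54; Orozco 124,731.77; Ibarra 84,894.48.
Rounded to nearest $5: Vance $121,790; Dube $157,025; Orozco $124,730; Ibarra $84,895. Sum = $488,440.
No rounding difference to absorb.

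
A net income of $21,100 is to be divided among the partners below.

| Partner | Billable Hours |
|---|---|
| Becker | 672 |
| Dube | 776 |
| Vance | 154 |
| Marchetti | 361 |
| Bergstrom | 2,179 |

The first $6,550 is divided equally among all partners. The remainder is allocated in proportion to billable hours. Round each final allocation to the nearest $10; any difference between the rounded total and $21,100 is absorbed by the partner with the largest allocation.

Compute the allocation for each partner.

First tranche $6,550 split equally: $1,310 each.
Remainder $14,550 by billable hours (total 4,142): Becker 2,360.60 → $2,360; Dube 2,725.93 → $2,730; Vance 540.97 → $540; Marchetti 1,268.12 → $1,270; Bergstrom 7,654.38 → $7,650.
Totals: Becker $1,310 + $2,360 = $3,670; Dube $1,310 + $2,730 = $4,040; Vance $1,310 + $540 = $1,850; Marchetti $1,310 + $1,270 = $2,580; Bergstrom $1,310 + $7,650 = $8,960.

Becker: $3,670; Dube: $4,040; Vance: $1,850; Marchetti: $2,580; Bergstrom: $8,960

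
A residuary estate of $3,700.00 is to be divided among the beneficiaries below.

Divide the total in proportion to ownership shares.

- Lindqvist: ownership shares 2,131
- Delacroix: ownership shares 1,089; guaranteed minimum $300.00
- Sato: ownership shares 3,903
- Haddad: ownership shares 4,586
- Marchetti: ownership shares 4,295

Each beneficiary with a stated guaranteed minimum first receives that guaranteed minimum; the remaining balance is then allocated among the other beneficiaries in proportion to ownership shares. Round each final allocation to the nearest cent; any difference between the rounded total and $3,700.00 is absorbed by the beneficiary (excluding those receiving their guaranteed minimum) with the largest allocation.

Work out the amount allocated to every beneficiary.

Lindqvist: $485.78 | Delacroix: $300.00 | Sato: $889.72 | Haddad: $1,045.42 | Marchetti: $979.08

Minimums first: Delacroix $300.00. Remaining pool $3,400.00.
Remaining pool split over remaining ownership shares 14,915: Lindqvist 485.7794 → $485.78; Sato 889.7218 → $889.72; Haddad 1,045.4174 → $1,045.42; Marchetti 979.0815 → $979.08.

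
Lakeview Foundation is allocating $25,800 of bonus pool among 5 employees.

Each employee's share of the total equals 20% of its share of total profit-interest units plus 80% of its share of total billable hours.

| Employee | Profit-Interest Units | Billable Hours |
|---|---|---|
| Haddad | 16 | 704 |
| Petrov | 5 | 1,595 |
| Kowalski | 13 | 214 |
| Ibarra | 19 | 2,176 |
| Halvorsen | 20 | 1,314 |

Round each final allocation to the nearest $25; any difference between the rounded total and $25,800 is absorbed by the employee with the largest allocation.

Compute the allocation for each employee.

Profit-interest units total 73; billable hours total 6,003.
Blended shares (20% profit-interest units + 80% billable hours): Haddad 0.1377; Petrov 0.2263; Kowalski 0.0641; Ibarra 0.3420; Halvorsen 0.2299.
Pro-rata amounts: Haddad 3,551.51; Petrov 5,837.48; Kowalski 1,654.70; Ibarra 8,824.71; Halvorsen 5,931.60.
Rounded to nearest $25: Haddad $3,550; Petrov $5,825; Kowalski $1,650; Ibarra $8,825; Halvorsen $5,925. Sum = $25,775.
Difference $25,800 − $25,775 = +$25 applied to largest allocation (Ibarra): Ibarra becomes $8,850.

Haddad: $3,550; Petrov: $5,825; Kowalski: $1,650; Ibarra: $8,850; Halvorsen: $5,925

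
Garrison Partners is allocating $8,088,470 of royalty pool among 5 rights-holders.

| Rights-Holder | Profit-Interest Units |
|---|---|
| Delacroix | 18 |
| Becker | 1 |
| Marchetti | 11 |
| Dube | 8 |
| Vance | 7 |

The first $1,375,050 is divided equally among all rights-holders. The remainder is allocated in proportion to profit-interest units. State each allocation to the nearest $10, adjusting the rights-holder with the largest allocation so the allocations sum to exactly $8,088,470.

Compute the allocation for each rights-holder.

First tranche $1,375,050 split equally: $275,010 each.
Remainder $6,713,420 by profit-interest units (total 45): Delacroix 2,685,368.00 → $2,685,370; Becker 149,187.11 → $149,190; Marchetti 1,641,058.22 → $1,641,060; Dube 1,193,496.89 → $1,193,500; Vance 1,044,309.78 → $1,044,310.
Rounding difference −$10 on remainder applied to Delacroix.
Totals: Delacroix $275,010 + $2,685,360 = $2,960,370; Becker $275,010 + $149,190 = $424,200; Marchetti $275,010 + $1,641,060 = $1,916,070; Dube $275,010 + $1,193,500 = $1,468,510; Vance $275,010 + $1,044,310 = $1,319,320.

Delacroix: $2,960,370 · Becker: $424,200 · Marchetti: $1,916,070 · Dube: $1,468,510 · Vance: $1,319,320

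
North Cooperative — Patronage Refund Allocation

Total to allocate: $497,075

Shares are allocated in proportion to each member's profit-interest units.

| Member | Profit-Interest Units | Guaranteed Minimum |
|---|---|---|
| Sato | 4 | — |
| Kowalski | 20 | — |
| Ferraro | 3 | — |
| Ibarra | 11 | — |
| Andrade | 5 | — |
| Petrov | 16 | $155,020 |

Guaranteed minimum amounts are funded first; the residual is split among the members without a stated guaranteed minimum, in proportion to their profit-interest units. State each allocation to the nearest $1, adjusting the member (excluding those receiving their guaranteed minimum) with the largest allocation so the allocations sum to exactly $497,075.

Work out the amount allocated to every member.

Guaranteed amounts: Petrov $155,020. Remaining pool $342,055.
Remaining pool split over remaining profit-interest units 43: Sato 31,819.07 → $31,819; Kowalski 159,095.35 → $159,095; Ferraro 23,864.30 → $23,864; Ibarra 87,502.44 → $87,502; Andrade 39,773.84 → $39,774.
Rounding difference +$1 applied to Kowalski → $159,096.

Sato: $31,819; Kowalski: $159,096; Ferraro: $23,864; Ibarra: $87,502; Andrade: $39,774; Petrov: $155,020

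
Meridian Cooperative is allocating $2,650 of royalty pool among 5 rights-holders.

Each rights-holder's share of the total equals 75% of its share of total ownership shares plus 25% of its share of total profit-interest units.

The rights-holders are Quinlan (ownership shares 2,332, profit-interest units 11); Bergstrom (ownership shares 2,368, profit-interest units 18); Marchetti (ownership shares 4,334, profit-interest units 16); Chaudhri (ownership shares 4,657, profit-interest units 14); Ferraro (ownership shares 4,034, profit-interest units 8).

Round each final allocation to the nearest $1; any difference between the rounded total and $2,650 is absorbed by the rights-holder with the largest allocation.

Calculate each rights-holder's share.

Totals — ownership shares 17,725, profit-interest units 67.
Combined weights (75% ownership shares + 25% profit-interest units): Quinlan 0.1397; Bergstrom 0.1674; Marchetti 0.2431; Chaudhri 0.2493; Ferraro 0.2005.
Unrounded shares: Quinlan 370.26; Bergstrom 443.51; Marchetti 644.18; Chaudhri 660.62; Ferraro 531.44.
After rounding ($1): Quinlan $370; Bergstrom $444; Marchetti $644; Chaudhri $661; Ferraro $531. Sum = $2,650.
Rounded total matches; no reconciliation needed.

Quinlan: $370 · Bergstrom: $444 · Marchetti: $644 · Chaudhri: $661 · Ferraro: $531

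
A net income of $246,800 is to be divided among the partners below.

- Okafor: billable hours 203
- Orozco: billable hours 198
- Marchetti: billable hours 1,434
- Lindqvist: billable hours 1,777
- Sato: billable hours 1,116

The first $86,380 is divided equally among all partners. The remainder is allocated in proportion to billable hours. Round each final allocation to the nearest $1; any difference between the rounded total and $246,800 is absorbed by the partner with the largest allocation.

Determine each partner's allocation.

Okafor: $24,164 · Orozco: $23,994 · Marchetti: $65,931 · Lindqvist: $77,569 · Sato: $55,142

First tranche $86,380 split equally: $17,276 each.
Remainder $160,420 by billable hours (total 4,728): Okafor 6,887.75 → $6,888; Orozco 6,718.10 → $6,718; Marchetti 48,655.30 → $48,655; Lindqvist 60,293.22 → $60,293; Sato 37,865.63 → $37,866.
Totals: Okafor $17,276 + $6,888 = $24,164; Orozco $17,276 + $6,718 = $23,994; Marchetti $17,276 + $48,655 = $65,931; Lindqvist $17,276 + $60,293 = $77,569; Sato $17,276 + $37,866 = $55,142.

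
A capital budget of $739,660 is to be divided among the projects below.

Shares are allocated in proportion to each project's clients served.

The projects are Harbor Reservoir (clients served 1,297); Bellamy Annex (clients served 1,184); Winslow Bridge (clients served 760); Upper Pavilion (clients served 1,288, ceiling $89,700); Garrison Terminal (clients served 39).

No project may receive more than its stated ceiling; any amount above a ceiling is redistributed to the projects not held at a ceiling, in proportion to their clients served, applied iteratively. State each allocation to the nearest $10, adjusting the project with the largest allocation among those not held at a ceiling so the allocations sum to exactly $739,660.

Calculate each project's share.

Harbor Reservoir: $257,010; Bellamy Annex: $234,620; Winslow Bridge: $150,600; Upper Pavilion: $89,700; Garrison Terminal: $7,730

Total clients served = 4,568.
Unconstrained shares: Harbor Reservoir 210,012.92; Bellamy Annex 191,715.73; Winslow Bridge 123,060.77; Upper Pavilion 208,555.62; Garrison Terminal 6,314.96.
Capped: Upper Pavilion ($89,700); residual $649,960 reallocated over remaining clients served 3,280.
Remaining shares: Harbor Reservoir 257,011.62 → $257,010; Bellamy Annex 234,619.71 → $234,620; Winslow Bridge 150,600.49 → $150,600; Garrison Terminal 7,728.18 → $7,730.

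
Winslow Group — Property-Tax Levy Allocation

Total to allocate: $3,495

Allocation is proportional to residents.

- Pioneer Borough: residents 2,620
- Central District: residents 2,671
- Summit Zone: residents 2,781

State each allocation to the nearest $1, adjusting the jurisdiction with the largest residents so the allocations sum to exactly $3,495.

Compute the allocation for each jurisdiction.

Pioneer Borough: $1,134 · Central District: $1,156 · Summit Zone: $1,205

Sum of residents: 2,620 + 2,671 + 2,781 = 8,072.
Proportional shares: Pioneer Borough 1,134.40; Central District 1,156.48; Summit Zone 1,204.11.
At nearest $1: Pioneer Borough $1,134; Central District $1,156; Summit Zone $1,204. Sum = $3,494.
Difference $3,495 − $3,494 = +$1 applied to largest residents (Summit Zone): Summit Zone becomes $1,205.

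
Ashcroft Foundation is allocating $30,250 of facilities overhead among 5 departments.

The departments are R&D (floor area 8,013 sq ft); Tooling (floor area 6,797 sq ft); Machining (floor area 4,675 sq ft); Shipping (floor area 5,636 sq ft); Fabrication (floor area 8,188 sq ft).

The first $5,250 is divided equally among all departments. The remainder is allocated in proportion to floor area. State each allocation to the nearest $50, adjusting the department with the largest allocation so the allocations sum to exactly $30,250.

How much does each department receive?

R&D: $7,050 | Tooling: $6,150 | Machining: $4,550 | Shipping: $5,300 | Fabrication: $7,200

First tranche $5,250 split equally: $1,050 each.
Remainder $25,000 by floor area (total 33,309): R&D 6,014.14 → $6,000; Tooling 5,101.47 → $5,100; Machining 3,508.81 → $3,500; Shipping 4,230.09 → $4,250; Fabrication 6,145.49 → $6,150.
Totals: R&D $1,050 + $6,000 = $7,050; Tooling $1,050 + $5,100 = $6,150; Machining $1,050 + $3,500 = $4,550; Shipping $1,050 + $4,250 = $5,300; Fabrication $1,050 + $6,150 = $7,200.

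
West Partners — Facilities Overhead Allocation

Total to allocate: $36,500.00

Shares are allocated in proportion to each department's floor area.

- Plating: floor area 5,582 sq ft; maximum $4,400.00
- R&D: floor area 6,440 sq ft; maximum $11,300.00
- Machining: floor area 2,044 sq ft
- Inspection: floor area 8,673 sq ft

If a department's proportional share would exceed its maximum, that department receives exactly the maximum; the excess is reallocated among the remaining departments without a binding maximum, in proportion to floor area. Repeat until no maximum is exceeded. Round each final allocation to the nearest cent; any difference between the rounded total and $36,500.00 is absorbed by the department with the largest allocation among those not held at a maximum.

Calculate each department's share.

Sum of floor area: 22,739.
Proportional shares (ignoring caps): Plating 8,960.0686; R&D 10,337.3060; Machining 3,280.9710; Inspection 13,921.6544.
Capped: Plating ($4,400.00); remaining pool $32,100.00 reallocated over remaining floor area 17,157.
Capped: R&D ($11,300.00); remaining pool $20,800.00 reallocated over remaining floor area 10,717.
Shares after redistribution: Machining 3,967.0803 → $3,967.08; Inspection 16,832.9197 → $16,832.92.

Plating: $4,400.00 | R&D: $11,300.00 | Machining: $3,967.08 | Inspection: $16,832.92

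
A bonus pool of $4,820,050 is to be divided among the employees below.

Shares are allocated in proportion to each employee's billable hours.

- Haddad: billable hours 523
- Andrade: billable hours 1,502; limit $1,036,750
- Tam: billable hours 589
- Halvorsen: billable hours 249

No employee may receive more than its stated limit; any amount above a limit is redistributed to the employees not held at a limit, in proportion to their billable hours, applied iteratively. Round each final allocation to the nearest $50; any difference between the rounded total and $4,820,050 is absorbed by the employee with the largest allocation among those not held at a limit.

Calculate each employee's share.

Haddad: $1,453,850 | Andrade: $1,036,750 | Tam: $1,637,300 | Halvorsen: $692,150

Combined billable hours = 2,863.
Unconstrained shares: Haddad 880,505.12; Andrade 2,528,716.42; Tam 991,620.49; Halvorsen 419,207.98.
Cap binds for Andrade ($1,036,750); remaining pool $3,783,300 reallocated over remaining billable hours 1,361.
Redistributed shares: Haddad 1,453,832.40 → $1,453,850; Tam 1,637,298.82 → $1,637,300; Halvorsen 692,168.77 → $692,150.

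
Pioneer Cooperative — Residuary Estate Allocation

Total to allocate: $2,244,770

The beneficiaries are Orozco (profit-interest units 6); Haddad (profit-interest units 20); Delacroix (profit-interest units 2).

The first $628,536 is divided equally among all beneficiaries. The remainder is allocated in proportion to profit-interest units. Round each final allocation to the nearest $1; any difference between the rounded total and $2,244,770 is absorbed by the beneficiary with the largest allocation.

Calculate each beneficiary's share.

First tranche $628,536 split equally: $209,512 each.
Remainder $1,616,234 by profit-interest units (total 28): Orozco 346,335.86 → $346,336; Haddad 1,154,452.86 → $1,154,453; Delacroix 115,445.29 → $115,445.
Totals: Orozco $209,512 + $346,336 = $555,848; Haddad $209,512 + $1,154,453 = $1,363,965; Delacroix $209,512 + $115,445 = $324,957.

Orozco: $555,848 | Haddad: $1,363,965 | Delacroix: $324,957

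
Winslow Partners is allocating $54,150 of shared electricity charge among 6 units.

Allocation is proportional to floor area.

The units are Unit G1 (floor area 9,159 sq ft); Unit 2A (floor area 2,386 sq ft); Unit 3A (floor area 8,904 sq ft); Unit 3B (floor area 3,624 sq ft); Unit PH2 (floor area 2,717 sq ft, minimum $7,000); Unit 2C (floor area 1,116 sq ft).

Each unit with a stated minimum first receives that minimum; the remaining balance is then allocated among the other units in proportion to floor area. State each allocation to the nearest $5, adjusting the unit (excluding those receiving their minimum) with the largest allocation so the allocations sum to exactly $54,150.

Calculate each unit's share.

Fund the minimums — Unit PH2 $7,000. Balance $47,150.
Balance split over remaining floor area 25,189: Unit G1 17,144.26 → $17,145; Unit 2A 4,466.23 → $4,465; Unit 3A 16,666.94 → $16,665; Unit 3B 6,783.58 → $6,785; Unit 2C 2,088.98 → $2,090.

Unit G1: $17,145 | Unit 2A: $4,465 | Unit 3A: $16,665 | Unit 3B: $6,785 | Unit PH2: $7,000 | Unit 2C: $2,090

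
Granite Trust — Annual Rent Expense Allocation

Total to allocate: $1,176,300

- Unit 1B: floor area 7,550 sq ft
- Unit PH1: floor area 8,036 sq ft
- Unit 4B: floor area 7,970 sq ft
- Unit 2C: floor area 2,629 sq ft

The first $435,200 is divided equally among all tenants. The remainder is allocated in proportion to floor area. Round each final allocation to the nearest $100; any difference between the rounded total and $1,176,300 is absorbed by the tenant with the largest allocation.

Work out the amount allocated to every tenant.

Unit 1B: $322,500; Unit PH1: $336,200; Unit 4B: $334,400; Unit 2C: $183,200

Equal tier: $435,200 ÷ 4 = $108,800 apiece.
Remainder $741,100 by floor area (total 26,185): Unit 1B 213,683.60 → $213,700; Unit PH1 227,438.59 → $227,400; Unit 4B 225,570.63 → $225,600; Unit 2C 74,407.18 → $74,400.
Totals: Unit 1B $108,800 + $213,700 = $322,500; Unit PH1 $108,800 + $227,400 = $336,200; Unit 4B $108,800 + $225,600 = $334,400; Unit 2C $108,800 + $74,400 = $183,200.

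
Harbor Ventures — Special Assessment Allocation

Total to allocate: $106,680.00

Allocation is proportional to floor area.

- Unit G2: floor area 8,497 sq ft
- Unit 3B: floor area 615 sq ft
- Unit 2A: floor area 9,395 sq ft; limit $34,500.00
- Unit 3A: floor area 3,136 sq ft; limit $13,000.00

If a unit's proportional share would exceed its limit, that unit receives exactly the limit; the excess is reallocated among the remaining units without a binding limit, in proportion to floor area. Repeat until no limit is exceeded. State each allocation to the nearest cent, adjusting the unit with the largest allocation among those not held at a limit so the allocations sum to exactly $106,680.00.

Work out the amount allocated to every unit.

Unit G2: $55,185.74; Unit 3B: $3,994.26; Unit 2A: $34,500.00; Unit 3A: $13,000.00

Sum of floor area: 21,643.
Pro-rata shares before constraints: Unit G2 41,882.3620; Unit 3B 3,031.3820; Unit 2A 46,308.6726; Unit 3A 15,457.5835.
Cap binds for Unit 2A ($34,500.00), Unit 3A ($13,000.00); balance $59,180.00 reallocated over remaining floor area 9,112.
Remaining shares: Unit G2 55,185.7397 → $55,185.74; Unit 3B 3,994.2603 → $3,994.26.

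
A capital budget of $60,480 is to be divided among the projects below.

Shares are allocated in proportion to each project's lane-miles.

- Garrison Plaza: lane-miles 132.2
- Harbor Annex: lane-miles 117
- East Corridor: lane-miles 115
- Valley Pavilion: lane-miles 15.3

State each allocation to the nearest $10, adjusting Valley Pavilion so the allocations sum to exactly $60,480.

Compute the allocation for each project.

Garrison Plaza: $21,070; Harbor Annex: $18,650; East Corridor: $18,330; Valley Pavilion: $2,430

Total lane-miles = 379.5.
Proportional shares: Garrison Plaza 132.2/379.5 × $60,480 = 21,068.40; Harbor Annex 117/379.5 × $60,480 = 18,646.01; East Corridor 115/379.5 × $60,480 = 18,327.27; Valley Pavilion 15.3/379.5 × $60,480 = 2,438.32.
After rounding ($10): Garrison Plaza $21,070; Harbor Annex $18,650; East Corridor $18,330; Valley Pavilion $2,440. Sum = $60,490.
Difference $60,480 − $60,490 = −$10 applied to Valley Pavilion: Valley Pavilion becomes $2,430.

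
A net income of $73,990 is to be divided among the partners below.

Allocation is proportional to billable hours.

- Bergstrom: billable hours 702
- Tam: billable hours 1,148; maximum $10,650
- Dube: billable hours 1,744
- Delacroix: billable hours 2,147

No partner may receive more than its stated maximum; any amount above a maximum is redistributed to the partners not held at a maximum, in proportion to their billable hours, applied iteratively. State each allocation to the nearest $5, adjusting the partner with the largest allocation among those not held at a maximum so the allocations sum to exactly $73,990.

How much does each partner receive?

Bergstrom: $9,680 | Tam: $10,650 | Dube: $24,050 | Delacroix: $29,610

Billable hours total: 5,741.
Unconstrained shares: Bergstrom 9,047.38; Tam 14,795.42; Dube 22,476.67; Delacroix 27,670.53.
Cap binds for Tam ($10,650); balance $63,340 reallocated over remaining billable hours 4,593.
Redistributed shares: Bergstrom 9,680.97 → $9,680; Dube 24,050.72 → $24,050; Delacroix 29,608.31 → $29,610.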